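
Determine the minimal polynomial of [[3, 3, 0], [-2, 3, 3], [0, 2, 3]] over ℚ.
The characteristic polynomial factors as (x - 3)^3. The minimal polynomial is ∏(x - λ)^{k_λ} where k_λ is the size of the largest Jordan block at λ.

For λ = 3: rank(A - 3I) = 2, and the largest Jordan block has size 3 (the smallest k with rank((A - 3I)^k) = rank((A - 3I)^(k+1))).

So m_A(x) = (x - 3)^3.

m_A(x) = (x - 3)^3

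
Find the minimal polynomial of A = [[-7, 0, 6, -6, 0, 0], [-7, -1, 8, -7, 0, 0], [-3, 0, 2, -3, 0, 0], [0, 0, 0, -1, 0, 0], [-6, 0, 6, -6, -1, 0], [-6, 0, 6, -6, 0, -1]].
The characteristic polynomial factors as (x + 1)^5(x + 4). The minimal polynomial is ∏(x - λ)^{k_λ} where k_λ is the size of the largest Jordan block at λ.

For λ = -4: rank(A + 4I) = 5, and the largest Jordan block has size 1 (the smallest k with rank((A + 4I)^k) = rank((A + 4I)^(k+1))).
For λ = -1: rank(A + I) = 2, and the largest Jordan block has size 2 (the smallest k with rank((A + I)^k) = rank((A + I)^(k+1))).

So m_A(x) = (x + 1)^2(x + 4).

m_A(x) = (x + 1)^2(x + 4)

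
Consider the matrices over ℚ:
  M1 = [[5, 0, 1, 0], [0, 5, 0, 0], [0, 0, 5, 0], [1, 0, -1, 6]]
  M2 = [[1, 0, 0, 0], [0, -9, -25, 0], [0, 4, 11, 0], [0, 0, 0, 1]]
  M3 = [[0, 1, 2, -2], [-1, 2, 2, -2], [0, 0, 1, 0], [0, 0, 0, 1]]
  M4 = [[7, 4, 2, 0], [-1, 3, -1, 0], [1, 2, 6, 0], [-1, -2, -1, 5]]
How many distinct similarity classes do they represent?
3 classes: {M1}, {M2, M3}, {M4}

Characteristic polynomials: χ_{M1} = (x - 6)(x - 5)^3, χ_{M2} = (x - 1)^4, χ_{M3} = (x - 1)^4, χ_{M4} = (x - 6)(x - 5)^3.

{M1}: invariant factors x - 5, (x - 6)(x - 5)^2.

{M2, M3}: invariant factors x - 1, x - 1, (x - 1)^2.

{M4}: invariant factors x - 5, x - 5, (x - 6)(x - 5).

Matrices are similar if and only if their invariant-factor lists agree; the partition into similarity classes is {M1}, {M2, M3}, {M4}.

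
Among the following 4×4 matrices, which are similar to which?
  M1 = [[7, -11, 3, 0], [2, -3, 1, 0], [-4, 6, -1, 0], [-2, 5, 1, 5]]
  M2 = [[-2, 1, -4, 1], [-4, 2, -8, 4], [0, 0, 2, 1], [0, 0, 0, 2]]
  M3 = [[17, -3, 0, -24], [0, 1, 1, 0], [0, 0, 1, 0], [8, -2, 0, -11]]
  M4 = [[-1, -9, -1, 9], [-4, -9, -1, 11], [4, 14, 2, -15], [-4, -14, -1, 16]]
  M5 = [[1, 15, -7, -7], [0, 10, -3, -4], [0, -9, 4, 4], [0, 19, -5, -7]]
Characteristic polynomials: χ_{M1} = (x - 5)(x - 1)^3, χ_{M2} = x^2(x - 2)^2, χ_{M3} = (x - 5)(x - 1)^3, χ_{M4} = (x - 5)(x - 1)^3, χ_{M5} = (x - 5)(x - 1)^3.

{M1, M3, M4, M5}: invariant factors (x - 5)(x - 1)^3.

{M2}: invariant factors x^2(x - 2)^2.

Matrices are similar if and only if their invariant-factor lists agree; the partition into similarity classes is {M1, M3, M4, M5}, {M2}.

2 classes: {M1, M3, M4, M5}, {M2}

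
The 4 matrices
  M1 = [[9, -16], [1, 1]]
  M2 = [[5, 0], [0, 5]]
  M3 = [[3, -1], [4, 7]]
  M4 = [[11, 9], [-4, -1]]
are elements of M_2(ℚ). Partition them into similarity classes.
2 classes: {M1, M3, M4}, {M2}

Characteristic polynomials: χ_{M1} = (x - 5)^2, χ_{M2} = (x - 5)^2, χ_{M3} = (x - 5)^2, χ_{M4} = (x - 5)^2.

{M1, M3, M4}: invariant factors (x - 5)^2.

{M2}: invariant factors x - 5, x - 5.

Matrices are similar if and only if their invariant-factor lists agree; the partition into similarity classes is {M1, M3, M4}, {M2}.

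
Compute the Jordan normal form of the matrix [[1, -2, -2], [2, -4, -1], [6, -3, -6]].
J = [[-3, 1, 0], [0, -3, 0], [0, 0, -3]]

The characteristic polynomial is det(xI - A) = (x + 3)^3, so the eigenvalues are -3 (algebraic multiplicity 3).

For λ = -3: rank(A + 3I) = 1, rank((A + 3I)^2) = 0. The eigenspace has dimension 3 - 1 = 2, so there are 2 Jordan blocks; the rank sequence gives block sizes [2, 1].

Assembling the blocks gives the Jordan form J above.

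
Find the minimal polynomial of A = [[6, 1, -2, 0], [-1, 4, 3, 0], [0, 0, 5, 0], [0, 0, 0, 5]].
m_A(x) = (x - 5)^3

The characteristic polynomial factors as (x - 5)^4. The minimal polynomial is ∏(x - λ)^{k_λ} where k_λ is the size of the largest Jordan block at λ.

For λ = 5: rank(A - 5I) = 2, and the largest Jordan block has size 3 (the smallest k with rank((A - 5I)^k) = rank((A - 5I)^(k+1))).

So m_A(x) = (x - 5)^3.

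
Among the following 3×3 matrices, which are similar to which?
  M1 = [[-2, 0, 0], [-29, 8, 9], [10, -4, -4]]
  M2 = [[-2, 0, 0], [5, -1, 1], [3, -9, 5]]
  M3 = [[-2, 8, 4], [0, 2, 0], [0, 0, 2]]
Characteristic polynomials: χ_{M1} = (x - 2)^2(x + 2), χ_{M2} = (x - 2)^2(x + 2), χ_{M3} = (x - 2)^2(x + 2).

{M1, M2}: invariant factors (x - 2)^2(x + 2).

{M3}: invariant factors x - 2, (x - 2)(x + 2).

Matrices are similar if and only if their invariant-factor lists agree; the partition into similarity classes is {M1, M2}, {M3}.

2 classes: {M1, M2}, {M3}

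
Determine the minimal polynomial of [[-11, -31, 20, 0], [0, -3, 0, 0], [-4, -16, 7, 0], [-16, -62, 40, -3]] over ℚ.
The characteristic polynomial factors as (x + 1)(x + 3)^3. The minimal polynomial is ∏(x - λ)^{k_λ} where k_λ is the size of the largest Jordan block at λ.

For λ = -3: rank(A + 3I) = 2, and the largest Jordan block has size 2 (the smallest k with rank((A + 3I)^k) = rank((A + 3I)^(k+1))).
For λ = -1: rank(A + I) = 3, and the largest Jordan block has size 1 (the smallest k with rank((A + I)^k) = rank((A + I)^(k+1))).

So m_A(x) = (x + 1)(x + 3)^2.

m_A(x) = (x + 1)(x + 3)^2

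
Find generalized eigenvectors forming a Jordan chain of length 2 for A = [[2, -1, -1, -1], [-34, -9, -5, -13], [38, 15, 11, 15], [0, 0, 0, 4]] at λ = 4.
v_1 = [[0, -1, 2, 0]]^T, v_2 = [[-1, 3, -1, 0]]^T

We seek v_1 ∈ ker((A - 4I)^2) \ ker(A - 4I), then set v_{i+1} = (A - 4I) v_i.

One such chain is v_1 = [[0, -1, 2, 0]]^T, v_2 = [[-1, 3, -1, 0]]^T. Check: (A - 4I) v_2 = [[0, 0, 0, 0]]^T = 0.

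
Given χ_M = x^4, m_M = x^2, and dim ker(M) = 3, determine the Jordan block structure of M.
Jordan blocks: (0, 2), (0, 1), (0, 1)

λ = 0: algebraic multiplicity 4 (exponent in χ_M), largest block size 2 (exponent in m_M), 3 blocks (geometric multiplicity). These force block sizes [2, 1, 1].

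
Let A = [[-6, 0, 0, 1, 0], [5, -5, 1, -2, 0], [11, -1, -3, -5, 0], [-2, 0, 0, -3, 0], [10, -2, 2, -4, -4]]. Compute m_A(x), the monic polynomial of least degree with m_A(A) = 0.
m_A(x) = (x + 4)^2(x + 5)

The characteristic polynomial factors as (x + 4)^4(x + 5). The minimal polynomial is ∏(x - λ)^{k_λ} where k_λ is the size of the largest Jordan block at λ.

For λ = -5: rank(A + 5I) = 4, and the largest Jordan block has size 1 (the smallest k with rank((A + 5I)^k) = rank((A + 5I)^(k+1))).
For λ = -4: rank(A + 4I) = 2, and the largest Jordan block has size 2 (the smallest k with rank((A + 4I)^k) = rank((A + 4I)^(k+1))).

So m_A(x) = (x + 4)^2(x + 5).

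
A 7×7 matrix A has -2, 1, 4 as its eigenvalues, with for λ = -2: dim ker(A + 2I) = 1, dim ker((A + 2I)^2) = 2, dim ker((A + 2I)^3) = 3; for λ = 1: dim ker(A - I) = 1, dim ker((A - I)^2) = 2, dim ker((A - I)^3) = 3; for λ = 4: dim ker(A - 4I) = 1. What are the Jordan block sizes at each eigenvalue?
Jordan blocks: (-2, 3), (1, 3), (4, 1)

λ = -2: successive nullity increments [1, 1, 1] count blocks of size ≥ k; block sizes are [3].
λ = 1: successive nullity increments [1, 1, 1] count blocks of size ≥ k; block sizes are [3].
λ = 4: successive nullity increments [1] count blocks of size ≥ k; block sizes are [1].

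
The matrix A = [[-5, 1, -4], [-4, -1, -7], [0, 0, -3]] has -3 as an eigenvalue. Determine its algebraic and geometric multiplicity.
The characteristic polynomial is (x + 3)^3, so the factor x + 3 appears with exponent 3: the algebraic multiplicity is 3.

rank(A + 3I) = 2, so the eigenspace has dimension 3 - 2 = 1: the geometric multiplicity is 1.

Since 1 < 3, A is not diagonalizable.

algebraic multiplicity 3, geometric multiplicity 1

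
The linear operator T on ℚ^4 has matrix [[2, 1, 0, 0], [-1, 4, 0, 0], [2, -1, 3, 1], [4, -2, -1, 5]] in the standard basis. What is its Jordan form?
The characteristic polynomial is det(xI - A) = (x - 4)^2(x - 3)^2, so the eigenvalues are 3 (algebraic multiplicity 2), 4 (algebraic multiplicity 2).

For λ = 3: rank(A - 3I) = 3, rank((A - 3I)^2) = 2. The eigenspace has dimension 4 - 3 = 1, so there is 1 Jordan block; the rank sequence gives block sizes [2].

For λ = 4: rank(A - 4I) = 3, rank((A - 4I)^2) = 2. The eigenspace has dimension 4 - 3 = 1, so there is 1 Jordan block; the rank sequence gives block sizes [2].

Assembling the blocks gives the Jordan form J above.

J = [[3, 1, 0, 0], [0, 3, 0, 0], [0, 0, 4, 1], [0, 0, 0, 4]]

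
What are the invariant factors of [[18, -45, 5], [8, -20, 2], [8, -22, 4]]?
(x - 2)^2(x + 2)

The Jordan structure of A has elementary divisors (x + 2), (x - 2)^2. Arranging the block sizes at each eigenvalue in decreasing order and taking row products gives the invariant factors.

Invariant factors (smallest first, each dividing the next): (x - 2)^2(x + 2).

Check: the last factor (x - 2)^2(x + 2) is the minimal polynomial, and the product (x - 2)^2(x + 2) is the characteristic polynomial.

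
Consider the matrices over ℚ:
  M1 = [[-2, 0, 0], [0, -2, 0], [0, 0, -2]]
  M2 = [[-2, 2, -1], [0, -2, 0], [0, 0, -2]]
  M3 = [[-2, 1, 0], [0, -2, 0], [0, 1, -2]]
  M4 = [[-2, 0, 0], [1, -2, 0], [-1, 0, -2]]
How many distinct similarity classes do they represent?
Characteristic polynomials: χ_{M1} = (x + 2)^3, χ_{M2} = (x + 2)^3, χ_{M3} = (x + 2)^3, χ_{M4} = (x + 2)^3.

{M1}: invariant factors x + 2, x + 2, x + 2.

{M2, M3, M4}: invariant factors x + 2, (x + 2)^2.

Matrices are similar if and only if their invariant-factor lists agree; the partition into similarity classes is {M1}, {M2, M3, M4}.

2 classes: {M1}, {M2, M3, M4}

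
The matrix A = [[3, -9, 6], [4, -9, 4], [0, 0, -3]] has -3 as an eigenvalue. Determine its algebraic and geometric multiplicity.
algebraic multiplicity 3, geometric multiplicity 2

The characteristic polynomial is (x + 3)^3, so the factor x + 3 appears with exponent 3: the algebraic multiplicity is 3.

rank(A + 3I) = 1, so the eigenspace has dimension 3 - 1 = 2: the geometric multiplicity is 2.

Since 2 < 3, A is not diagonalizable.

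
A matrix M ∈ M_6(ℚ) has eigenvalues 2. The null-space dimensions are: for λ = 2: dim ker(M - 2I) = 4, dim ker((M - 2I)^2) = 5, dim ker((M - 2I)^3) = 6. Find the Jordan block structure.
λ = 2: successive nullity increments [4, 1, 1] count blocks of size ≥ k; block sizes are [3, 1, 1, 1].

Jordan blocks: (2, 3), (2, 1), (2, 1), (2, 1)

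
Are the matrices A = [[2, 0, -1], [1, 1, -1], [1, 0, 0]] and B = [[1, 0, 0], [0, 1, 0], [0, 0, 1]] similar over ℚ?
Both have characteristic polynomial (x - 1)^3, but the minimal polynomial of A is (x - 1)^2 while the minimal polynomial of B is x - 1. The minimal polynomial is a similarity invariant, so A and B are not similar.

No.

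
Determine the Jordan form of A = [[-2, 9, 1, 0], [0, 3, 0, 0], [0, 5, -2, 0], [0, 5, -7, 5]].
J = [[-2, 1, 0, 0], [0, -2, 0, 0], [0, 0, 3, 0], [0, 0, 0, 5]]

The characteristic polynomial is det(xI - A) = (x - 5)(x - 3)(x + 2)^2, so the eigenvalues are -2 (algebraic multiplicity 2), 3 (algebraic multiplicity 1), 5 (algebraic multiplicity 1).

For λ = -2: rank(A + 2I) = 3, rank((A + 2I)^2) = 2. The eigenspace has dimension 4 - 3 = 1, so there is 1 Jordan block; the rank sequence gives block sizes [2].

For λ = 3: algebraic multiplicity 1 gives one 1×1 block.

For λ = 5: algebraic multiplicity 1 gives one 1×1 block.

Assembling the blocks gives the Jordan form J above.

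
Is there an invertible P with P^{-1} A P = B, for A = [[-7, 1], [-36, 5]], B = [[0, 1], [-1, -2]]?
Two matrices over a field are similar if and only if they have the same invariant factors.

Both A and B have characteristic polynomial (x + 1)^2 and minimal polynomial (x + 1)^2. Computing further, both have invariant factors (x + 1)^2. Hence A and B are similar.

Yes.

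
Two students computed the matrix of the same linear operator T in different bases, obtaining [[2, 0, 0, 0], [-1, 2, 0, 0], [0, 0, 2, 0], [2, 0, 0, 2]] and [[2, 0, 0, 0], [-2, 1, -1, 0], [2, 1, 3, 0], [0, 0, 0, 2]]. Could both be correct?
Yes.

Two matrices over a field are similar if and only if they have the same invariant factors.

Both A and B have characteristic polynomial (x - 2)^4 and minimal polynomial (x - 2)^2. Computing further, both have invariant factors x - 2, x - 2, (x - 2)^2. Hence A and B are similar.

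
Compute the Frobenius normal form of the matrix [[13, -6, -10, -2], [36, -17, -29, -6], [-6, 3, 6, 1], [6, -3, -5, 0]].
The invariant factors of A (the non-unit diagonal entries of the Smith normal form of xI - A over ℚ[x]) are x - 1, (x - 2)(x - 1)(x + 2), each dividing the next. The characteristic polynomial is their product, (x - 2)(x - 1)^2(x + 2).

The rational canonical form is the block-diagonal matrix of companion matrices C(f_i):
R = [[1, 0, 0, 0], [0, 0, 0, -4], [0, 1, 0, 4], [0, 0, 1, 1]].

R = [[1, 0, 0, 0], [0, 0, 0, -4], [0, 1, 0, 4], [0, 0, 1, 1]]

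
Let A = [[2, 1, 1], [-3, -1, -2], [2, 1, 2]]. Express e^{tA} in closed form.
A has Jordan form J = [[1, 1, 0], [0, 1, 1], [0, 0, 1]] with A = PJP^{-1}, so e^{tA} = P e^{tJ} P^{-1}.

For a Jordan block J_k(λ), e^{tJ_k(λ)} = e^{λt} · (I + tN + t^2 N^2/2! + ... + t^{k-1} N^{k-1}/(k-1)!) where N is the nilpotent superdiagonal part.

Assembling the blocks and conjugating back gives the entries of e^{tA} as shown above.

e^{tA} = [[(t + 1)*e^{t}, t*e^{t}, t*e^{t}], [t*(-t - 6)*e^{t}/2, (-t^2 - 4*t + 2)*e^{t}/2, t*(-t - 4)*e^{t}/2], [t*(t + 4)*e^{t}/2, t*(t + 2)*e^{t}/2, (t^2/2 + t + 1)*e^{t}]]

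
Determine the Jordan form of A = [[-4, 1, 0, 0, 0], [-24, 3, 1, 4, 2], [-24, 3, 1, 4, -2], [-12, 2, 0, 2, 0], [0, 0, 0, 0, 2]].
J = [[0, 1, 0, 0, 0], [0, 0, 1, 0, 0], [0, 0, 0, 0, 0], [0, 0, 0, 2, 0], [0, 0, 0, 0, 2]]

The characteristic polynomial is det(xI - A) = x^3(x - 2)^2, so the eigenvalues are 0 (algebraic multiplicity 3), 2 (algebraic multiplicity 2).

For λ = 0: rank(A) = 4, rank(A^2) = 3, rank(A^3) = 2. The eigenspace has dimension 5 - 4 = 1, so there is 1 Jordan block; the rank sequence gives block sizes [3].

For λ = 2: rank(A - 2I) = 3. The eigenspace has dimension 5 - 3 = 2, so there are 2 Jordan blocks; the rank sequence gives block sizes [1, 1].

Assembling the blocks gives the Jordan form J above.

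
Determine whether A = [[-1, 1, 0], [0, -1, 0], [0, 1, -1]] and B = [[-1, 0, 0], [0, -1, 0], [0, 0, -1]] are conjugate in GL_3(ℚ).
Both have characteristic polynomial (x + 1)^3, but the minimal polynomial of A is (x + 1)^2 while the minimal polynomial of B is x + 1. The minimal polynomial is a similarity invariant, so A and B are not similar.

No.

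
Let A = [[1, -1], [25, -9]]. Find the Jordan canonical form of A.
The characteristic polynomial is det(xI - A) = (x + 4)^2, so the eigenvalues are -4 (algebraic multiplicity 2).

For λ = -4: rank(A + 4I) = 1, rank((A + 4I)^2) = 0. The eigenspace has dimension 2 - 1 = 1, so there is 1 Jordan block; the rank sequence gives block sizes [2].

Assembling the blocks gives the Jordan form J above.

J = [[-4, 1], [0, -4]]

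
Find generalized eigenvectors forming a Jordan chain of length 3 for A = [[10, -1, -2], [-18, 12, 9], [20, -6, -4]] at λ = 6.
v_1 = [[0, -1, 1]]^T, v_2 = [[-1, 3, -4]]^T, v_3 = [[1, 0, 2]]^T

We seek v_1 ∈ ker((A - 6I)^3) \ ker((A - 6I)^2), then set v_{i+1} = (A - 6I) v_i.

One such chain is v_1 = [[0, -1, 1]]^T, v_2 = [[-1, 3, -4]]^T, v_3 = [[1, 0, 2]]^T. Check: (A - 6I) v_3 = [[0, 0, 0]]^T = 0.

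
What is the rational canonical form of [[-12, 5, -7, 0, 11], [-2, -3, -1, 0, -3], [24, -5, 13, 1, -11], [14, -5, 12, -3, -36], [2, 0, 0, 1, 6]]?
R = [[2, 0, 0, 0, 0], [0, 0, 0, 0, -8], [0, 1, 0, 0, 4], [0, 0, 1, 0, 6], [0, 0, 0, 1, -1]]

The invariant factors of A (the non-unit diagonal entries of the Smith normal form of xI - A over ℚ[x]) are x - 2, (x - 2)(x - 1)(x + 2)^2, each dividing the next. The characteristic polynomial is their product, (x - 2)^2(x - 1)(x + 2)^2.

The rational canonical form is the block-diagonal matrix of companion matrices C(f_i):
R = [[2, 0, 0, 0, 0], [0, 0, 0, 0, -8], [0, 1, 0, 0, 4], [0, 0, 1, 0, 6], [0, 0, 0, 1, -1]].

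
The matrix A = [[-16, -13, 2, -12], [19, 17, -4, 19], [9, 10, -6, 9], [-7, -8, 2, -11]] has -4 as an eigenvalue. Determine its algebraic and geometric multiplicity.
The characteristic polynomial is (x + 4)^4, so the factor x + 4 appears with exponent 4: the algebraic multiplicity is 4.

rank(A + 4I) = 2, so the eigenspace has dimension 4 - 2 = 2: the geometric multiplicity is 2.

Since 2 < 4, A is not diagonalizable.

algebraic multiplicity 4, geometric multiplicity 2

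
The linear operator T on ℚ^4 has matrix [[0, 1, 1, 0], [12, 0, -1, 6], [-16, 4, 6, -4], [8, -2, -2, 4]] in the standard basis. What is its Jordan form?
The characteristic polynomial is det(xI - A) = (x - 4)(x - 2)^3, so the eigenvalues are 2 (algebraic multiplicity 3), 4 (algebraic multiplicity 1).

For λ = 2: rank(A - 2I) = 3, rank((A - 2I)^2) = 2, rank((A - 2I)^3) = 1. The eigenspace has dimension 4 - 3 = 1, so there is 1 Jordan block; the rank sequence gives block sizes [3].

For λ = 4: algebraic multiplicity 1 gives one 1×1 block.

Assembling the blocks gives the Jordan form J above.

J = [[2, 1, 0, 0], [0, 2, 1, 0], [0, 0, 2, 0], [0, 0, 0, 4]]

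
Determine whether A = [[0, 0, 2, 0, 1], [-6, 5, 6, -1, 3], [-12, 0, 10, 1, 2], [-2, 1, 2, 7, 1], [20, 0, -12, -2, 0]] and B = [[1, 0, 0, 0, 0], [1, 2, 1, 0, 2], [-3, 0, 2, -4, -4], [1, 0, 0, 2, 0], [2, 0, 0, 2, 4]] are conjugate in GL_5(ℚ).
trace(A) = 22 but trace(B) = 11. The trace is a similarity invariant, so A and B are not similar.

No.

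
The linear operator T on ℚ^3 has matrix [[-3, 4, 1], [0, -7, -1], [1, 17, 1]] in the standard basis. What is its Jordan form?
J = [[-3, 1, 0], [0, -3, 1], [0, 0, -3]]

The characteristic polynomial is det(xI - A) = (x + 3)^3, so the eigenvalues are -3 (algebraic multiplicity 3).

For λ = -3: rank(A + 3I) = 2, rank((A + 3I)^2) = 1, rank((A + 3I)^3) = 0. The eigenspace has dimension 3 - 2 = 1, so there is 1 Jordan block; the rank sequence gives block sizes [3].

Assembling the blocks gives the Jordan form J above.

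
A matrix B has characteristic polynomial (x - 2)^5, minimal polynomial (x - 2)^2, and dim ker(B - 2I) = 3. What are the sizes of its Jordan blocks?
Jordan blocks: (2, 2), (2, 2), (2, 1)

λ = 2: algebraic multiplicity 5 (exponent in χ_B), largest block size 2 (exponent in m_B), 3 blocks (geometric multiplicity). These force block sizes [2, 2, 1].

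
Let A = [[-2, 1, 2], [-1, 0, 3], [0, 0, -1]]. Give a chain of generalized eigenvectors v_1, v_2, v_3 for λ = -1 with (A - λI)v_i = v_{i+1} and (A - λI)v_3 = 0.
We seek v_1 ∈ ker((A + I)^3) \ ker((A + I)^2), then set v_{i+1} = (A + I) v_i.

One such chain is v_1 = [[-1, -1, 1]]^T, v_2 = [[2, 3, 0]]^T, v_3 = [[1, 1, 0]]^T. Check: (A + I) v_3 = [[0, 0, 0]]^T = 0.

v_1 = [[-1, -1, 1]]^T, v_2 = [[2, 3, 0]]^T, v_3 = [[1, 1, 0]]^T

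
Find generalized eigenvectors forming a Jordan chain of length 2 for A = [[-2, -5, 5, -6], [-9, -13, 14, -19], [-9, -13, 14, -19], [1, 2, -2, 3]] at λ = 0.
v_1 = [[2, 5, 4, -1]]^T, v_2 = [[-3, -8, -8, 1]]^T

We seek v_1 ∈ ker(A^2) \ ker(A), then set v_{i+1} = A v_i.

One such chain is v_1 = [[2, 5, 4, -1]]^T, v_2 = [[-3, -8, -8, 1]]^T. Check: A v_2 = [[0, 0, 0, 0]]^T = 0.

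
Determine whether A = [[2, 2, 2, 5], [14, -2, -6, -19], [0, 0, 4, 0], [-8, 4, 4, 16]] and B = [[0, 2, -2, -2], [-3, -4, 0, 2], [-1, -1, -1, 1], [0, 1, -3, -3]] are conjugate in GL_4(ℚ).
trace(A) = 20 but trace(B) = -8. The trace is a similarity invariant, so A and B are not similar.

No.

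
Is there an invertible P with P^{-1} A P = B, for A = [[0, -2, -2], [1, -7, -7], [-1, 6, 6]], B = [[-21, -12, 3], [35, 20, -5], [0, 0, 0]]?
Both have characteristic polynomial x^2(x + 1), but the minimal polynomial of A is x^2(x + 1) while the minimal polynomial of B is x(x + 1). The minimal polynomial is a similarity invariant, so A and B are not similar.

No.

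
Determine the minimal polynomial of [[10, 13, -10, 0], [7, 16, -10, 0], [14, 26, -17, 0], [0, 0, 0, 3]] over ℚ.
m_A(x) = (x - 3)^2

The characteristic polynomial factors as (x - 3)^4. The minimal polynomial is ∏(x - λ)^{k_λ} where k_λ is the size of the largest Jordan block at λ.

For λ = 3: rank(A - 3I) = 1, and the largest Jordan block has size 2 (the smallest k with rank((A - 3I)^k) = rank((A - 3I)^(k+1))).

So m_A(x) = (x - 3)^2.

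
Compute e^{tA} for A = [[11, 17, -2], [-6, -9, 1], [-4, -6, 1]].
e^{tA} = [[(3*t^2 + 10*t + 1)*e^{t}, t*(6*t + 17)*e^{t}, t*(-3*t - 4)*e^{t}/2], [2*t*(-t - 3)*e^{t}, (-4*t^2 - 10*t + 1)*e^{t}, t*(t + 1)*e^{t}], [2*t*(-t - 2)*e^{t}, 2*t*(-2*t - 3)*e^{t}, (t^2 + 1)*e^{t}]]

A has Jordan form J = [[1, 1, 0], [0, 1, 1], [0, 0, 1]] with A = PJP^{-1}, so e^{tA} = P e^{tJ} P^{-1}.

For a Jordan block J_k(λ), e^{tJ_k(λ)} = e^{λt} · (I + tN + t^2 N^2/2! + ... + t^{k-1} N^{k-1}/(k-1)!) where N is the nilpotent superdiagonal part.

Assembling the blocks and conjugating back gives the entries of e^{tA} as shown above.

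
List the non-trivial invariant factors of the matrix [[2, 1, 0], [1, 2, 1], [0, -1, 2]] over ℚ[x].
The Jordan structure of A has elementary divisors (x - 2)^3. Arranging the block sizes at each eigenvalue in decreasing order and taking row products gives the invariant factors.

Invariant factors (smallest first, each dividing the next): (x - 2)^3.

Check: the last factor (x - 2)^3 is the minimal polynomial, and the product (x - 2)^3 is the characteristic polynomial.

(x - 2)^3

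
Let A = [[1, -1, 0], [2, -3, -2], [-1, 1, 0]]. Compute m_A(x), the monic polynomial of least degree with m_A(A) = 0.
The characteristic polynomial factors as x(x + 1)^2. The minimal polynomial is ∏(x - λ)^{k_λ} where k_λ is the size of the largest Jordan block at λ.

For λ = -1: rank(A + I) = 2, and the largest Jordan block has size 2 (the smallest k with rank((A + I)^k) = rank((A + I)^(k+1))).
For λ = 0: rank(A) = 2, and the largest Jordan block has size 1 (the smallest k with rank(A^k) = rank(A^(k+1))).

So m_A(x) = x(x + 1)^2.

m_A(x) = x(x + 1)^2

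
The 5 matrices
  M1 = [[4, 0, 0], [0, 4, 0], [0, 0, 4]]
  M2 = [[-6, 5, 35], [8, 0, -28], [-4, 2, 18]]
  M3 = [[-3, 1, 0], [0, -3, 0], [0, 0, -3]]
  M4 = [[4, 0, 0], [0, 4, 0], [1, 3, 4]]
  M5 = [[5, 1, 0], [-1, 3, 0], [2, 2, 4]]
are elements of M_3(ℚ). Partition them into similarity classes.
Characteristic polynomials: χ_{M1} = (x - 4)^3, χ_{M2} = (x - 4)^3, χ_{M3} = (x + 3)^3, χ_{M4} = (x - 4)^3, χ_{M5} = (x - 4)^3.

{M1}: invariant factors x - 4, x - 4, x - 4.

{M2, M4, M5}: invariant factors x - 4, (x - 4)^2.

{M3}: invariant factors x + 3, (x + 3)^2.

Matrices are similar if and only if their invariant-factor lists agree; the partition into similarity classes is {M1}, {M2, M4, M5}, {M3}.

3 classes: {M1}, {M2, M4, M5}, {M3}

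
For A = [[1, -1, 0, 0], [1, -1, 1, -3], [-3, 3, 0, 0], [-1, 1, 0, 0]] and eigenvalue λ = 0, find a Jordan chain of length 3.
We seek v_1 ∈ ker(A^3) \ ker(A^2), then set v_{i+1} = A v_i.

One such chain is v_1 = [[1, 1, -2, -1]]^T, v_2 = [[0, 1, 0, 0]]^T, v_3 = [[-1, -1, 3, 1]]^T. Check: A v_3 = [[0, 0, 0, 0]]^T = 0.

v_1 = [[1, 1, -2, -1]]^T, v_2 = [[0, 1, 0, 0]]^T, v_3 = [[-1, -1, 3, 1]]^T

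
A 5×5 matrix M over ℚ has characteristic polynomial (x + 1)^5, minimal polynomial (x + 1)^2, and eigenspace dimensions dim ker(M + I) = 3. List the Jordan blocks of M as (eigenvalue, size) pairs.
λ = -1: algebraic multiplicity 5 (exponent in χ_M), largest block size 2 (exponent in m_M), 3 blocks (geometric multiplicity). These force block sizes [2, 2, 1].

Jordan blocks: (-1, 2), (-1, 2), (-1, 1)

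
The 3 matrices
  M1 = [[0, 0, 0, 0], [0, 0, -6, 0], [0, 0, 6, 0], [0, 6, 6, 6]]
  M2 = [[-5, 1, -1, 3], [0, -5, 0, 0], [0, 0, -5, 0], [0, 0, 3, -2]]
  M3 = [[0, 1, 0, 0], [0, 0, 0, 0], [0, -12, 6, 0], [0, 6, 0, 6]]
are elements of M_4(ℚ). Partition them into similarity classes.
Characteristic polynomials: χ_{M1} = x^2(x - 6)^2, χ_{M2} = (x + 2)(x + 5)^3, χ_{M3} = x^2(x - 6)^2.

{M1}: invariant factors x(x - 6), x(x - 6).

{M2}: invariant factors x + 5, (x + 2)(x + 5)^2.

{M3}: invariant factors x - 6, x^2(x - 6).

Matrices are similar if and only if their invariant-factor lists agree; the partition into similarity classes is {M1}, {M2}, {M3}.

3 classes: {M1}, {M2}, {M3}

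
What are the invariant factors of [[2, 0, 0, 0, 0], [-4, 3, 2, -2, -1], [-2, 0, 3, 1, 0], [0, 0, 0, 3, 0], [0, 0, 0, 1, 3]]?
x - 3, (x - 3)^3(x - 2)

The Jordan structure of A has elementary divisors (x - 2), (x - 3)^3, (x - 3). Arranging the block sizes at each eigenvalue in decreasing order and taking row products gives the invariant factors.

Invariant factors (smallest first, each dividing the next): x - 3, (x - 3)^3(x - 2).

Check: the last factor (x - 3)^3(x - 2) is the minimal polynomial, and the product (x - 3)^4(x - 2) is the characteristic polynomial.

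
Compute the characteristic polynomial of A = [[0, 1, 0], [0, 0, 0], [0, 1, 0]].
χ_A(x) = x^3

xI - A = [[x, -1, 0], [0, x, 0], [0, -1, x]].

Expanding det(xI - A) along the first row:
det(xI - A) = + (x)·det([[x, 0], [-1, x]]) - (-1)·det([[0, 0], [0, x]]) + (0)·det([[0, x], [0, -1]]).

Evaluating gives χ_A(x) = x^3.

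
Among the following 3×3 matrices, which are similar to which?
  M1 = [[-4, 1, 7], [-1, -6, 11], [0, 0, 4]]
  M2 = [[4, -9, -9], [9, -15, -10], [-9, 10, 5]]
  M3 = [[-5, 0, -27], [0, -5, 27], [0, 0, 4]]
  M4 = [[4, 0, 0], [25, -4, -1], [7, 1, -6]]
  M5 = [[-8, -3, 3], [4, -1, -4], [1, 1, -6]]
3 classes: {M1, M2, M4}, {M3}, {M5}

Characteristic polynomials: χ_{M1} = (x - 4)(x + 5)^2, χ_{M2} = (x - 4)(x + 5)^2, χ_{M3} = (x - 4)(x + 5)^2, χ_{M4} = (x - 4)(x + 5)^2, χ_{M5} = (x + 5)^3.

{M1, M2, M4}: invariant factors (x - 4)(x + 5)^2.

{M3}: invariant factors x + 5, (x - 4)(x + 5).

{M5}: invariant factors x + 5, (x + 5)^2.

Matrices are similar if and only if their invariant-factor lists agree; the partition into similarity classes is {M1, M2, M4}, {M3}, {M5}.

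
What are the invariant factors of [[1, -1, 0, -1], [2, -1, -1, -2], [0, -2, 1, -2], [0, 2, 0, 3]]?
x - 1, (x - 1)^3

The Jordan structure of A has elementary divisors (x - 1)^3, (x - 1). Arranging the block sizes at each eigenvalue in decreasing order and taking row products gives the invariant factors.

Invariant factors (smallest first, each dividing the next): x - 1, (x - 1)^3.

Check: the last factor (x - 1)^3 is the minimal polynomial, and the product (x - 1)^4 is the characteristic polynomial.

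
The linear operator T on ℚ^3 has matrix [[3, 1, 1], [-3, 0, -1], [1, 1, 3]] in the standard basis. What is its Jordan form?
J = [[2, 1, 0], [0, 2, 1], [0, 0, 2]]

The characteristic polynomial is det(xI - A) = (x - 2)^3, so the eigenvalues are 2 (algebraic multiplicity 3).

For λ = 2: rank(A - 2I) = 2, rank((A - 2I)^2) = 1, rank((A - 2I)^3) = 0. The eigenspace has dimension 3 - 2 = 1, so there is 1 Jordan block; the rank sequence gives block sizes [3].

Assembling the blocks gives the Jordan form J above.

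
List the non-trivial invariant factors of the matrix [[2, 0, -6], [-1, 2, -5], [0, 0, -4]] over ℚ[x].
(x - 2)^2(x + 4)

The Jordan structure of A has elementary divisors (x + 4), (x - 2)^2. Arranging the block sizes at each eigenvalue in decreasing order and taking row products gives the invariant factors.

Invariant factors (smallest first, each dividing the next): (x - 2)^2(x + 4).

Check: the last factor (x - 2)^2(x + 4) is the minimal polynomial, and the product (x - 2)^2(x + 4) is the characteristic polynomial.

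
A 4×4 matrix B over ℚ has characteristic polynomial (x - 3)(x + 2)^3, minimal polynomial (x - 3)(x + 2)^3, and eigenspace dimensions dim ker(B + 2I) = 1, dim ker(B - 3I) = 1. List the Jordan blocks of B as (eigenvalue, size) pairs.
Jordan blocks: (-2, 3), (3, 1)

λ = -2: algebraic multiplicity 3 (exponent in χ_B), largest block size 3 (exponent in m_B), 1 block (geometric multiplicity). This forces block sizes [3].
λ = 3: algebraic multiplicity 1 (exponent in χ_B), largest block size 1 (exponent in m_B), 1 block (geometric multiplicity). This forces block sizes [1].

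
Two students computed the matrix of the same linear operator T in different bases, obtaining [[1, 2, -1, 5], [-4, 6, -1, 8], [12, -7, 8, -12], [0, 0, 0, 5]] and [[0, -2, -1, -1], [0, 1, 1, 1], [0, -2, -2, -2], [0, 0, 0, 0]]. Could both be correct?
trace(A) = 20 but trace(B) = -1. The trace is a similarity invariant, so A and B are not similar.

No.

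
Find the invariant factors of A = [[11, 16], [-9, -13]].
The Jordan structure of A has elementary divisors (x + 1)^2. Arranging the block sizes at each eigenvalue in decreasing order and taking row products gives the invariant factors.

Invariant factors (smallest first, each dividing the next): (x + 1)^2.

Check: the last factor (x + 1)^2 is the minimal polynomial, and the product (x + 1)^2 is the characteristic polynomial.

(x + 1)^2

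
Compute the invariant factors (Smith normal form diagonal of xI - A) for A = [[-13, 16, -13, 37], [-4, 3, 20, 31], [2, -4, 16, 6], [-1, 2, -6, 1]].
(x - 4)^3(x + 5)

The Jordan structure of A has elementary divisors (x + 5), (x - 4)^3. Arranging the block sizes at each eigenvalue in decreasing order and taking row products gives the invariant factors.

Invariant factors (smallest first, each dividing the next): (x - 4)^3(x + 5).

Check: the last factor (x - 4)^3(x + 5) is the minimal polynomial, and the product (x - 4)^3(x + 5) is the characteristic polynomial.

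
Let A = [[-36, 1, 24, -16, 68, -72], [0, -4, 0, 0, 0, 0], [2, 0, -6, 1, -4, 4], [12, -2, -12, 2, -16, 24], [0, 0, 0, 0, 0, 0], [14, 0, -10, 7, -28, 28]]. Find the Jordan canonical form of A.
J = [[-4, 1, 0, 0, 0, 0], [0, -4, 0, 0, 0, 0], [0, 0, -4, 1, 0, 0], [0, 0, 0, -4, 0, 0], [0, 0, 0, 0, 0, 0], [0, 0, 0, 0, 0, 0]]

The characteristic polynomial is det(xI - A) = x^2(x + 4)^4, so the eigenvalues are -4 (algebraic multiplicity 4), 0 (algebraic multiplicity 2).

For λ = -4: rank(A + 4I) = 4, rank((A + 4I)^2) = 2. The eigenspace has dimension 6 - 4 = 2, so there are 2 Jordan blocks; the rank sequence gives block sizes [2, 2].

For λ = 0: rank(A) = 4. The eigenspace has dimension 6 - 4 = 2, so there are 2 Jordan blocks; the rank sequence gives block sizes [1, 1].

Assembling the blocks gives the Jordan form J above.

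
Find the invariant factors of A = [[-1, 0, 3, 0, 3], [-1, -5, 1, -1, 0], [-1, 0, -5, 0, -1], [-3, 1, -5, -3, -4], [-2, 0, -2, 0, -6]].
x + 4, (x + 4)^2, (x + 4)^2

The Jordan structure of A has elementary divisors (x + 4)^2, (x + 4)^2, (x + 4). Arranging the block sizes at each eigenvalue in decreasing order and taking row products gives the invariant factors.

Invariant factors (smallest first, each dividing the next): x + 4, (x + 4)^2, (x + 4)^2.

Check: the last factor (x + 4)^2 is the minimal polynomial, and the product (x + 4)^5 is the characteristic polynomial.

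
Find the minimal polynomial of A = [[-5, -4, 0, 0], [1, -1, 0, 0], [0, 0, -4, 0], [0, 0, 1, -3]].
m_A(x) = (x + 3)^2(x + 4)

The characteristic polynomial factors as (x + 3)^3(x + 4). The minimal polynomial is ∏(x - λ)^{k_λ} where k_λ is the size of the largest Jordan block at λ.

For λ = -4: rank(A + 4I) = 3, and the largest Jordan block has size 1 (the smallest k with rank((A + 4I)^k) = rank((A + 4I)^(k+1))).
For λ = -3: rank(A + 3I) = 2, and the largest Jordan block has size 2 (the smallest k with rank((A + 3I)^k) = rank((A + 3I)^(k+1))).

So m_A(x) = (x + 3)^2(x + 4).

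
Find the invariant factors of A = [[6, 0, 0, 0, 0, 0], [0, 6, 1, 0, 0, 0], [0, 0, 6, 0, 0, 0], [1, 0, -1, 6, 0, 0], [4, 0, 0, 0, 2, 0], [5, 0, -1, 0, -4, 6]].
The Jordan structure of A has elementary divisors (x - 2), (x - 6)^2, (x - 6)^2, (x - 6). Arranging the block sizes at each eigenvalue in decreasing order and taking row products gives the invariant factors.

Invariant factors (smallest first, each dividing the next): x - 6, (x - 6)^2, (x - 6)^2(x - 2).

Check: the last factor (x - 6)^2(x - 2) is the minimal polynomial, and the product (x - 6)^5(x - 2) is the characteristic polynomial.

x - 6, (x - 6)^2, (x - 6)^2(x - 2)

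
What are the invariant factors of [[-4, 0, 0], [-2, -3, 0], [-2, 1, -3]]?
The Jordan structure of A has elementary divisors (x + 4), (x + 3)^2. Arranging the block sizes at each eigenvalue in decreasing order and taking row products gives the invariant factors.

Invariant factors (smallest first, each dividing the next): (x + 3)^2(x + 4).

Check: the last factor (x + 3)^2(x + 4) is the minimal polynomial, and the product (x + 3)^2(x + 4) is the characteristic polynomial.

(x + 3)^2(x + 4)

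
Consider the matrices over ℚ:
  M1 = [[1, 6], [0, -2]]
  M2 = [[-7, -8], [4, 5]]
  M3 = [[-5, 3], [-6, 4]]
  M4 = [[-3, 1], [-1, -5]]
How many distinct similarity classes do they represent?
Characteristic polynomials: χ_{M1} = (x - 1)(x + 2), χ_{M2} = (x - 1)(x + 3), χ_{M3} = (x - 1)(x + 2), χ_{M4} = (x + 4)^2.

{M1, M3}: invariant factors (x - 1)(x + 2).

{M2}: invariant factors (x - 1)(x + 3).

{M4}: invariant factors (x + 4)^2.

Matrices are similar if and only if their invariant-factor lists agree; the partition into similarity classes is {M1, M3}, {M2}, {M4}.

3 classes: {M1, M3}, {M2}, {M4}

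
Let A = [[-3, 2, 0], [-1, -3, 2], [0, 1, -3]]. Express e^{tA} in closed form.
e^{tA} = [[(1 - t^2)*e^{-3*t}, 2*t*e^{-3*t}, 2*t^2*e^{-3*t}], [-t*e^{-3*t}, e^{-3*t}, 2*t*e^{-3*t}], [-t^2*e^{-3*t}/2, t*e^{-3*t}, (t^2 + 1)*e^{-3*t}]]

A has Jordan form J = [[-3, 1, 0], [0, -3, 1], [0, 0, -3]] with A = PJP^{-1}, so e^{tA} = P e^{tJ} P^{-1}.

For a Jordan block J_k(λ), e^{tJ_k(λ)} = e^{λt} · (I + tN + t^2 N^2/2! + ... + t^{k-1} N^{k-1}/(k-1)!) where N is the nilpotent superdiagonal part.

Assembling the blocks and conjugating back gives the entries of e^{tA} as shown above.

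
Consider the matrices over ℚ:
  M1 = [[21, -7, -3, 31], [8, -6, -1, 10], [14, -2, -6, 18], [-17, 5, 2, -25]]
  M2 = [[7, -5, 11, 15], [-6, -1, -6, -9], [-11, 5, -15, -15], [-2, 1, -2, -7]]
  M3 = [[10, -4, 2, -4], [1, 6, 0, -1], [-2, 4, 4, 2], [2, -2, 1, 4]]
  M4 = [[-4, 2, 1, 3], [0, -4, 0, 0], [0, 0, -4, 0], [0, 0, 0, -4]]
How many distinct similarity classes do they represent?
Characteristic polynomials: χ_{M1} = (x + 4)^4, χ_{M2} = (x + 4)^4, χ_{M3} = (x - 6)^4, χ_{M4} = (x + 4)^4.

{M1, M2}: invariant factors (x + 4)^2, (x + 4)^2.

{M3}: invariant factors x - 6, (x - 6)^3.

{M4}: invariant factors x + 4, x + 4, (x + 4)^2.

Matrices are similar if and only if their invariant-factor lists agree; the partition into similarity classes is {M1, M2}, {M3}, {M4}.

3 classes: {M1, M2}, {M3}, {M4}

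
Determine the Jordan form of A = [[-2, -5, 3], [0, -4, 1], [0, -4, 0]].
The characteristic polynomial is det(xI - A) = (x + 2)^3, so the eigenvalues are -2 (algebraic multiplicity 3).

For λ = -2: rank(A + 2I) = 2, rank((A + 2I)^2) = 1, rank((A + 2I)^3) = 0. The eigenspace has dimension 3 - 2 = 1, so there is 1 Jordan block; the rank sequence gives block sizes [3].

Assembling the blocks gives the Jordan form J above.

J = [[-2, 1, 0], [0, -2, 1], [0, 0, -2]]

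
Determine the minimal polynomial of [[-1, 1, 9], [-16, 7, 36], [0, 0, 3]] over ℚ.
The characteristic polynomial factors as (x - 3)^3. The minimal polynomial is ∏(x - λ)^{k_λ} where k_λ is the size of the largest Jordan block at λ.

For λ = 3: rank(A - 3I) = 1, and the largest Jordan block has size 2 (the smallest k with rank((A - 3I)^k) = rank((A - 3I)^(k+1))).

So m_A(x) = (x - 3)^2.

m_A(x) = (x - 3)^2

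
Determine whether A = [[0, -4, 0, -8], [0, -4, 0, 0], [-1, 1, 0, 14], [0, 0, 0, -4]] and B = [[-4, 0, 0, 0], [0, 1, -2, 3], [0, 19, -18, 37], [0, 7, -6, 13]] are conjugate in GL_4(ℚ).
Two matrices over a field are similar if and only if they have the same invariant factors.

Both A and B have characteristic polynomial x^2(x + 4)^2 and minimal polynomial x^2(x + 4). Computing further, both have invariant factors x + 4, x^2(x + 4). Hence A and B are similar.

Yes.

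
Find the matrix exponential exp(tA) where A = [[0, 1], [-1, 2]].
A has Jordan form J = [[1, 1], [0, 1]] with A = PJP^{-1}, so e^{tA} = P e^{tJ} P^{-1}.

For a Jordan block J_k(λ), e^{tJ_k(λ)} = e^{λt} · (I + tN + t^2 N^2/2! + ... + t^{k-1} N^{k-1}/(k-1)!) where N is the nilpotent superdiagonal part.

Assembling the blocks and conjugating back gives the entries of e^{tA} as shown above.

e^{tA} = [[(1 - t)*e^{t}, t*e^{t}], [-t*e^{t}, (t + 1)*e^{t}]]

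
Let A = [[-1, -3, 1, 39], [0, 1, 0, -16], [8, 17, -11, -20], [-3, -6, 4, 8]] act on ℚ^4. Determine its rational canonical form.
R = [[0, 0, 0, 3], [1, 0, 0, -11], [0, 1, 0, -4], [0, 0, 1, -3]]

The invariant factors of A (the non-unit diagonal entries of the Smith normal form of xI - A over ℚ[x]) are (x + 3)(x^3 + 4x - 1), each dividing the next. The characteristic polynomial is their product, (x + 3)(x^3 + 4x - 1).

The rational canonical form is the block-diagonal matrix of companion matrices C(f_i):
R = [[0, 0, 0, 3], [1, 0, 0, -11], [0, 1, 0, -4], [0, 0, 1, -3]].

Note the characteristic polynomial does not split into linear factors over ℚ, so A has no Jordan form over ℚ; the rational canonical form exists over any field.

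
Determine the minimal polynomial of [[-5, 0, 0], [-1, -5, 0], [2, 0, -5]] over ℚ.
m_A(x) = (x + 5)^2

The characteristic polynomial factors as (x + 5)^3. The minimal polynomial is ∏(x - λ)^{k_λ} where k_λ is the size of the largest Jordan block at λ.

For λ = -5: rank(A + 5I) = 1, and the largest Jordan block has size 2 (the smallest k with rank((A + 5I)^k) = rank((A + 5I)^(k+1))).

So m_A(x) = (x + 5)^2.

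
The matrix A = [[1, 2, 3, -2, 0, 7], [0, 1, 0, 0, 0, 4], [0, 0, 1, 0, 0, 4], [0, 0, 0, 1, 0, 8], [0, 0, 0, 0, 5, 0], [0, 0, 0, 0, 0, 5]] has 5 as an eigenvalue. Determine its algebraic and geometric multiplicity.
The characteristic polynomial is (x - 5)^2(x - 1)^4, so the factor x - 5 appears with exponent 2: the algebraic multiplicity is 2.

rank(A - 5I) = 4, so the eigenspace has dimension 6 - 4 = 2: the geometric multiplicity is 2.

algebraic multiplicity 2, geometric multiplicity 2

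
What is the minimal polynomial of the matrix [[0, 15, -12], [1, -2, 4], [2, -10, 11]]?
m_A(x) = (x - 3)^2

The characteristic polynomial factors as (x - 3)^3. The minimal polynomial is ∏(x - λ)^{k_λ} where k_λ is the size of the largest Jordan block at λ.

For λ = 3: rank(A - 3I) = 1, and the largest Jordan block has size 2 (the smallest k with rank((A - 3I)^k) = rank((A - 3I)^(k+1))).

So m_A(x) = (x - 3)^2.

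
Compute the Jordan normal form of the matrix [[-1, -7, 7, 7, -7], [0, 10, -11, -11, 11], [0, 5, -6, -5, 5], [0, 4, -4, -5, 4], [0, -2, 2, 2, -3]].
J = [[-1, 1, 0, 0, 0], [0, -1, 0, 0, 0], [0, 0, -1, 0, 0], [0, 0, 0, -1, 0], [0, 0, 0, 0, -1]]

The characteristic polynomial is det(xI - A) = (x + 1)^5, so the eigenvalues are -1 (algebraic multiplicity 5).

For λ = -1: rank(A + I) = 1, rank((A + I)^2) = 0. The eigenspace has dimension 5 - 1 = 4, so there are 4 Jordan blocks; the rank sequence gives block sizes [2, 1, 1, 1].

Assembling the blocks gives the Jordan form J above.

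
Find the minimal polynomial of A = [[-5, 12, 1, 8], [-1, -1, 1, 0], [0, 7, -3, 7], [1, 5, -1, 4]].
The characteristic polynomial factors as (x - 4)(x + 3)^3. The minimal polynomial is ∏(x - λ)^{k_λ} where k_λ is the size of the largest Jordan block at λ.

For λ = -3: rank(A + 3I) = 3, and the largest Jordan block has size 3 (the smallest k with rank((A + 3I)^k) = rank((A + 3I)^(k+1))).
For λ = 4: rank(A - 4I) = 3, and the largest Jordan block has size 1 (the smallest k with rank((A - 4I)^k) = rank((A - 4I)^(k+1))).

So m_A(x) = (x - 4)(x + 3)^3.

m_A(x) = (x - 4)(x + 3)^3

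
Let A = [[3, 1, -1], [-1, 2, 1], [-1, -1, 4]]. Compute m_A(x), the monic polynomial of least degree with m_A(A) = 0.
m_A(x) = (x - 3)^3

The characteristic polynomial factors as (x - 3)^3. The minimal polynomial is ∏(x - λ)^{k_λ} where k_λ is the size of the largest Jordan block at λ.

For λ = 3: rank(A - 3I) = 2, and the largest Jordan block has size 3 (the smallest k with rank((A - 3I)^k) = rank((A - 3I)^(k+1))).

So m_A(x) = (x - 3)^3.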